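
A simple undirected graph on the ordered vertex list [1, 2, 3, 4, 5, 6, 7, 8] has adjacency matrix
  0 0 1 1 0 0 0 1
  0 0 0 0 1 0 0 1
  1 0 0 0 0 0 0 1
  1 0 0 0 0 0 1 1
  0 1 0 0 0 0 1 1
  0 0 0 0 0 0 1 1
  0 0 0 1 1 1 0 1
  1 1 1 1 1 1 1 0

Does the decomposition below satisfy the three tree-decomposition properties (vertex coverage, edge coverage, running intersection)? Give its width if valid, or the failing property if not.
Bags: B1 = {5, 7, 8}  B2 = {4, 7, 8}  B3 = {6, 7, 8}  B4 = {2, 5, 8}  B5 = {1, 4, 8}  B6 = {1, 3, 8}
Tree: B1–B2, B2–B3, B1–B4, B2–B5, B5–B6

Vertex coverage: the bags together contain {1, 2, 3, 4, 5, 6, 7, 8}, the full vertex set. Edge coverage: each edge of G has both endpoints in at least one bag. Running intersection: for every vertex, the bags containing it form a connected subtree. All three properties hold, so this is a valid tree decomposition of width max|bag| − 1 = 2, and hence tw(G) ≤ 2.

Yes; width 2.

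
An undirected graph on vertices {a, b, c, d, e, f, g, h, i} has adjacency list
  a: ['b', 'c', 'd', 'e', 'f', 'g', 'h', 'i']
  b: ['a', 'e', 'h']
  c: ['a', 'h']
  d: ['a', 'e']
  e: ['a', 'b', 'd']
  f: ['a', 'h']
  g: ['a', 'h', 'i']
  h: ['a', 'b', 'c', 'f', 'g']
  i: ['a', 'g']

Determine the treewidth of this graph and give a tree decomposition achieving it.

Each bag holds 3 vertices, so the decomposition has width 2, which upper-bounds the treewidth. On the other hand G contains the 3-clique {a, d, e}. A clique must lie in a single bag of any decomposition, so no decomposition can have width below 2. Combining the bounds, tw(G) = 2.

Treewidth 2.
Bags: B1 = {a, g, i}  B2 = {a, g, h}  B3 = {a, b, h}  B4 = {a, c, h}  B5 = {a, b, e}  B6 = {a, f, h}  B7 = {a, d, e}
Tree: B1–B2, B2–B3, B2–B4, B3–B5, B2–B6, B5–B7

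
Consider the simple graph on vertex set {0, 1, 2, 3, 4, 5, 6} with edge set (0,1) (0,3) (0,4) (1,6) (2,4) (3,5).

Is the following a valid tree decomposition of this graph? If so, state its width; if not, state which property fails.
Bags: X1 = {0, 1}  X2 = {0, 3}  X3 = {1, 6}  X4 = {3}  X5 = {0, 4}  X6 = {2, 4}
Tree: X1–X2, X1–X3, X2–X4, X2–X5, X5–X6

A tree decomposition must satisfy three properties: every vertex lies in some bag; for every edge, both endpoints lie together in some bag; and for every vertex, the bags containing it form a connected subtree. Here vertex 5 appears in no bag, so the decomposition is invalid.

No — vertex 5 appears in no bag.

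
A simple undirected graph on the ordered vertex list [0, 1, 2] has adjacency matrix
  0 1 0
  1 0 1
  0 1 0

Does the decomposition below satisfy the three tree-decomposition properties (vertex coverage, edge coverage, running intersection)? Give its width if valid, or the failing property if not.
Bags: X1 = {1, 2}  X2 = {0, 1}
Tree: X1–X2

Every vertex of G appears in some bag (union = {0, 1, 2}); every edge is covered by a bag; and for each vertex v the set of bags containing v is connected in the bag tree. The decomposition is therefore valid. The largest bag has 2 vertices, so the width is 1.

Yes; width 1.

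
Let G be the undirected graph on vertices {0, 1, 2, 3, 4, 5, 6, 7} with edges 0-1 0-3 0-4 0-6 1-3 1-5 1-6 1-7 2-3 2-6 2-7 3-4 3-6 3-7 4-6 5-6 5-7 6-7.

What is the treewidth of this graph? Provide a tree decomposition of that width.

Every bag has size at most 4, so the width is 4 − 1 = 3 and tw(G) ≤ 3. For the lower bound, the 4 vertices {0, 1, 3, 6} are pairwise adjacent, and any tree decomposition puts a clique entirely inside one bag — forcing width ≥ 3. The upper and lower bounds meet at 3, so that is the treewidth.

Treewidth 3.
One such decomposition:
Bags: B1 = {0, 1, 3, 6}  B2 = {1, 3, 6, 7}  B3 = {1, 5, 6, 7}  B4 = {2, 3, 6, 7}  B5 = {0, 3, 4, 6}
Tree: B1–B2, B2–B3, B2–B4, B1–B5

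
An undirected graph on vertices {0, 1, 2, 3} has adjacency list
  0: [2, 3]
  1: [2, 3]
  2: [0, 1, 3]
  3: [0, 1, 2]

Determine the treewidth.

2

A width-2 tree decomposition is:
Bags: B1 = {1, 2, 3}  B2 = {0, 2, 3}
Tree: B1–B2
Every bag has size at most 3, so the width is 3 − 1 = 2 and tw(G) ≤ 2. On the other hand G contains the 3-clique {0, 2, 3}. A clique must lie in a single bag of any decomposition, so no decomposition can have width below 2. The upper and lower bounds meet at 2, so that is the treewidth.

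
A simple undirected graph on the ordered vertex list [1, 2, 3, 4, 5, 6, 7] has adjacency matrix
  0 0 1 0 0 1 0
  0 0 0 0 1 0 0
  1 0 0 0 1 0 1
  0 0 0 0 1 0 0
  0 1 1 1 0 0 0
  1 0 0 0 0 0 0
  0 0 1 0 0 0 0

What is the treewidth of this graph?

A width-1 tree decomposition is:
Bags: B1 = {3, 5}  B2 = {1, 3}  B3 = {2, 5}  B4 = {4, 5}  B5 = {3, 7}  B6 = {1, 6}
Tree: B1–B2, B1–B3, B1–B4, B1–B5, B2–B6
Each bag holds 2 vertices, so the decomposition has width 1, which upper-bounds the treewidth. G has an edge, so its treewidth is at least 1. Therefore the treewidth is 1.

1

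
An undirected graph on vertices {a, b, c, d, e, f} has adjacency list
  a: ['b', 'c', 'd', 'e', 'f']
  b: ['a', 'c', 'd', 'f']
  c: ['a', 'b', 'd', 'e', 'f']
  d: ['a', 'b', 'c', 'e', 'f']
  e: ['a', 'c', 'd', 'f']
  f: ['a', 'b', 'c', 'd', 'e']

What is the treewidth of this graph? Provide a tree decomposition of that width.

Each bag holds 5 vertices, so the decomposition has width 4, which upper-bounds the treewidth. On the other hand G contains the 5-clique {a, c, d, e, f}. A clique must lie in a single bag of any decomposition, so no decomposition can have width below 4. The upper and lower bounds meet at 4, so that is the treewidth.

Treewidth 4.
Bags: B1 = {a, c, d, e, f}  B2 = {a, b, c, d, f}
Tree: B1–B2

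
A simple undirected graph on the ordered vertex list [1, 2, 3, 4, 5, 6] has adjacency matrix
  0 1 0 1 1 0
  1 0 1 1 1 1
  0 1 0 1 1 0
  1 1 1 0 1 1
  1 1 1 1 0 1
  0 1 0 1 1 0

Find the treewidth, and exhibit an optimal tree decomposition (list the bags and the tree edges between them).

Treewidth 3.
Bags: B1 = {2, 3, 4, 5}  B2 = {2, 4, 5, 6}  B3 = {1, 2, 4, 5}
Tree: B1–B2, B1–B3

The largest bag has 4 vertices, giving width 3; this decomposition certifies tw(G) ≤ 3. On the other hand G contains the 4-clique {1, 2, 4, 5}. A clique must lie in a single bag of any decomposition, so no decomposition can have width below 3. The upper and lower bounds meet at 3, so that is the treewidth.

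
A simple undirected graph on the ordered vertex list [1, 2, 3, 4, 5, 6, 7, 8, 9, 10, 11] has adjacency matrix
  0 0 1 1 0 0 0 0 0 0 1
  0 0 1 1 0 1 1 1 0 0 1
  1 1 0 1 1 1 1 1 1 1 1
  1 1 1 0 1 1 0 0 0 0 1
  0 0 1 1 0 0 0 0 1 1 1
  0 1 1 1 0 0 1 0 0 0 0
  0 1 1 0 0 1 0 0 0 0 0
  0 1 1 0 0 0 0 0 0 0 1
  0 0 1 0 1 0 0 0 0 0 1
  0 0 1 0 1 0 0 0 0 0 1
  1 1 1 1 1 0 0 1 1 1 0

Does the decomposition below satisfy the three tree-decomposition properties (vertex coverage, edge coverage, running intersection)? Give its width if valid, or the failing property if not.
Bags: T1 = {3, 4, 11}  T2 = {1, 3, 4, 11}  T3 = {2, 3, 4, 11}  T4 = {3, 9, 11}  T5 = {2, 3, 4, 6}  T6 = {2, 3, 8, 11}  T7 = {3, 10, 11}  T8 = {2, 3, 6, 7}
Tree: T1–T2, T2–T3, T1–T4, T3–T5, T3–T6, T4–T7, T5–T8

A tree decomposition must satisfy three properties: every vertex lies in some bag; for every edge, both endpoints lie together in some bag; and for every vertex, the bags containing it form a connected subtree. Here vertex 5 appears in no bag, so the decomposition is invalid.

No — vertex 5 appears in no bag.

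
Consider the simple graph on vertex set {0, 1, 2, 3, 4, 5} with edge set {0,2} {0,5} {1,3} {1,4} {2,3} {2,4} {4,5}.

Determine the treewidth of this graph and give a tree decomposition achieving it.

Every bag has size at most 3, so the width is 3 − 1 = 2 and tw(G) ≤ 2. For the lower bound, G contains the cycle 5–0–2–4–5, so G is not a forest; only forests have treewidth ≤ 1, hence tw(G) ≥ 2. Combining the bounds, tw(G) = 2.

Treewidth 2.
One such decomposition:
Bags: B1 = {0, 4, 5}  B2 = {0, 2, 4}  B3 = {1, 2, 4}  B4 = {1, 2, 3}
Tree: B1–B2, B2–B3, B3–B4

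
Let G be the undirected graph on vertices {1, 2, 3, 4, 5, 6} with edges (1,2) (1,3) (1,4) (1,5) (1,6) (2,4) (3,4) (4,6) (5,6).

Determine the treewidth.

2

A width-2 tree decomposition is:
Bags: B1 = {1, 4, 6}  B2 = {1, 2, 4}  B3 = {1, 5, 6}  B4 = {1, 3, 4}
Tree: B1–B2, B1–B3, B2–B4
Every bag has size at most 3, so the width is 3 − 1 = 2 and tw(G) ≤ 2. On the other hand G contains the 3-clique {1, 2, 4}. A clique must lie in a single bag of any decomposition, so no decomposition can have width below 2. The upper and lower bounds meet at 2, so that is the treewidth.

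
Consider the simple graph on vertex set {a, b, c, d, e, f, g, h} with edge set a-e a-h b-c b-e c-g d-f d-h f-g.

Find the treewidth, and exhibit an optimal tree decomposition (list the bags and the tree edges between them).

Treewidth 2.
One such decomposition:
Bags: B1 = {c, f, g}  B2 = {c, d, f}  B3 = {c, d, h}  B4 = {a, c, h}  B5 = {a, c, e}  B6 = {b, c, e}
Tree: B1–B2, B2–B3, B3–B4, B4–B5, B5–B6

Each bag holds 3 vertices, so the decomposition has width 2, which upper-bounds the treewidth. Since c–g–f–d–h–a–e–b–c is a cycle in G, G is not acyclic. Forests are exactly the graphs of treewidth ≤ 1, so tw(G) ≥ 2. Therefore the treewidth is 2.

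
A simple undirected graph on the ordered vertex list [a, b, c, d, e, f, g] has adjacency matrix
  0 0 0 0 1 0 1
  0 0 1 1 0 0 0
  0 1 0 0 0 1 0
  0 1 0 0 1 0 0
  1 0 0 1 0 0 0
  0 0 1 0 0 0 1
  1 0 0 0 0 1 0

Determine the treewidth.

2

A width-2 tree decomposition is:
Bags: B1 = {b, c, d}  B2 = {c, d, e}  B3 = {a, c, e}  B4 = {a, c, g}  B5 = {c, f, g}
Tree: B1–B2, B2–B3, B3–B4, B4–B5
Each bag holds 3 vertices, so the decomposition has width 2, which upper-bounds the treewidth. Since c–b–d–e–a–g–f–c is a cycle in G, G is not acyclic. Forests are exactly the graphs of treewidth ≤ 1, so tw(G) ≥ 2. Therefore the treewidth is 2.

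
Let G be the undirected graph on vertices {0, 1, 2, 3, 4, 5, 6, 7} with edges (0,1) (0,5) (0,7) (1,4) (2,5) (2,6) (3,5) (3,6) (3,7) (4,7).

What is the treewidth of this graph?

2

A width-2 tree decomposition is:
Bags: B1 = {1, 4, 7}  B2 = {0, 1, 7}  B3 = {0, 3, 7}  B4 = {0, 3, 5}  B5 = {3, 5, 6}  B6 = {2, 5, 6}
Tree: B1–B2, B2–B3, B3–B4, B4–B5, B5–B6
Every bag has size at most 3, so the width is 3 − 1 = 2 and tw(G) ≤ 2. For the lower bound, G contains the cycle 4–1–0–7–4, so G is not a forest; only forests have treewidth ≤ 1, hence tw(G) ≥ 2. Therefore the treewidth is 2.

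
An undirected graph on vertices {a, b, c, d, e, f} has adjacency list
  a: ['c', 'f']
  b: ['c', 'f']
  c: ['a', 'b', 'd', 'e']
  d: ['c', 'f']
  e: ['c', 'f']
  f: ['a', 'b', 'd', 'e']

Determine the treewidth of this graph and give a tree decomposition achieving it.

Treewidth 2.
Bags: B1 = {c, e, f}  B2 = {a, c, f}  B3 = {c, d, f}  B4 = {b, c, f}
Tree: B1–B2, B2–B3, B3–B4

Each bag holds 3 vertices, so the decomposition has width 2, which upper-bounds the treewidth. For the lower bound, G contains the cycle c–e–f–a–c, so G is not a forest; only forests have treewidth ≤ 1, hence tw(G) ≥ 2. Combining the bounds, tw(G) = 2.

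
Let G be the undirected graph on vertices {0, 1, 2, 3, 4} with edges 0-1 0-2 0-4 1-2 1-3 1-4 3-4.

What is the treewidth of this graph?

A width-2 tree decomposition is:
Bags: B1 = {0, 1, 2}  B2 = {0, 1, 4}  B3 = {1, 3, 4}
Tree: B1–B2, B2–B3
Every bag has size at most 3, so the width is 3 − 1 = 2 and tw(G) ≤ 2. Conversely, {0, 1, 2} is a clique of size 3, and the vertices of any clique must share a bag in every tree decomposition; so some bag has ≥ 3 vertices and tw(G) ≥ 2. Therefore the treewidth is 2.

2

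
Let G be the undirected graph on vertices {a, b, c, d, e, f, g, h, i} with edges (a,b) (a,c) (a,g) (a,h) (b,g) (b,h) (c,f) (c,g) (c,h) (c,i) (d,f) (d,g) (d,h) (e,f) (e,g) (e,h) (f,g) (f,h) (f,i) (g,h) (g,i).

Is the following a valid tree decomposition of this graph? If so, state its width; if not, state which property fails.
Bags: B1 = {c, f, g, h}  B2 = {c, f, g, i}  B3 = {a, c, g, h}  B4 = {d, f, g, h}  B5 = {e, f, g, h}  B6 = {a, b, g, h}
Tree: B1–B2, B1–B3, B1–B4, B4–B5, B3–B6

Checking the three conditions: (i) the bags cover all of {a, b, c, d, e, f, g, h, i}; (ii) for each edge, some bag contains both endpoints; (iii) the bags containing any fixed vertex form a subtree. All hold, so the decomposition is valid with width 4 − 1 = 3.

Yes; width 3.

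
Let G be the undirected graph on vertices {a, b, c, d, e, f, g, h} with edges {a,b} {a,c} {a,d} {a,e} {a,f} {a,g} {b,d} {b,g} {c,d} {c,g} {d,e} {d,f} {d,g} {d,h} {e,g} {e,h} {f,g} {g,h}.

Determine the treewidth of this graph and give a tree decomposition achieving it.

Treewidth 3.
Bags: B1 = {a, c, d, g}  B2 = {a, d, f, g}  B3 = {a, d, e, g}  B4 = {d, e, g, h}  B5 = {a, b, d, g}
Tree: B1–B2, B1–B3, B3–B4, B3–B5

The largest bag has 4 vertices, giving width 3; this decomposition certifies tw(G) ≤ 3. Conversely, {d, e, g, h} is a clique of size 4, and the vertices of any clique must share a bag in every tree decomposition; so some bag has ≥ 4 vertices and tw(G) ≥ 3. Therefore the treewidth is 3.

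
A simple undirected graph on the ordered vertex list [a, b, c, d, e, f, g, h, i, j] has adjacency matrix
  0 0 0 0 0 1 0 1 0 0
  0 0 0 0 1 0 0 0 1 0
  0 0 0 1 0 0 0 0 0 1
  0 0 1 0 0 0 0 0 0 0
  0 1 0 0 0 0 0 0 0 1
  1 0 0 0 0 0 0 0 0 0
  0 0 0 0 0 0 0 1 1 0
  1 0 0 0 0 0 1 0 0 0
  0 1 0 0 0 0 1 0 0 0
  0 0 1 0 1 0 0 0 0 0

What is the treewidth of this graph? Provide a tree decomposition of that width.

Treewidth 1.
One optimal decomposition is:
Bags: B1 = {c, d}  B2 = {c, j}  B3 = {e, j}  B4 = {b, e}  B5 = {b, i}  B6 = {g, i}  B7 = {g, h}  B8 = {a, h}  B9 = {a, f}
Tree: B1–B2, B2–B3, B3–B4, B4–B5, B5–B6, B6–B7, B7–B8, B8–B9

The largest bag has 2 vertices, giving width 1; this decomposition certifies tw(G) ≤ 1. G has an edge, so its treewidth is at least 1. The upper and lower bounds meet at 1, so that is the treewidth.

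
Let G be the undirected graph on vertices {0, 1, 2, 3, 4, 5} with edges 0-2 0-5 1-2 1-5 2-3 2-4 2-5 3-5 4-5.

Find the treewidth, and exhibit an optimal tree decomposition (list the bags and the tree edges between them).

Treewidth 2.
One such decomposition:
Bags: B1 = {1, 2, 5}  B2 = {2, 3, 5}  B3 = {0, 2, 5}  B4 = {2, 4, 5}
Tree: B1–B2, B2–B3, B3–B4

Every bag has size at most 3, so the width is 3 − 1 = 2 and tw(G) ≤ 2. For the lower bound, the 3 vertices {0, 2, 5} are pairwise adjacent, and any tree decomposition puts a clique entirely inside one bag — forcing width ≥ 2. The upper and lower bounds meet at 2, so that is the treewidth.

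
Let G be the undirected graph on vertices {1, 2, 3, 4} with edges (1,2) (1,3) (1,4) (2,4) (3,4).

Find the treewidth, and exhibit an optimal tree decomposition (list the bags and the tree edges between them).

Treewidth 2.
One such decomposition:
Bags: B1 = {1, 2, 4}  B2 = {1, 3, 4}
Tree: B1–B2

Every bag has size at most 3, so the width is 3 − 1 = 2 and tw(G) ≤ 2. For the lower bound, the 3 vertices {1, 2, 4} are pairwise adjacent, and any tree decomposition puts a clique entirely inside one bag — forcing width ≥ 2. The upper and lower bounds meet at 2, so that is the treewidth.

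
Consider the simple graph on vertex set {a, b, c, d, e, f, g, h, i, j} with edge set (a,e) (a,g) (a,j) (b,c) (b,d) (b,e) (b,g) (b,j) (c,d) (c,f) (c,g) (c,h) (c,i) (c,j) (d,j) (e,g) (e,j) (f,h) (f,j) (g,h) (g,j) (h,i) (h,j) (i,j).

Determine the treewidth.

3

A width-3 tree decomposition is:
Bags: B1 = {b, c, g, j}  B2 = {b, c, d, j}  B3 = {b, e, g, j}  B4 = {c, g, h, j}  B5 = {c, h, i, j}  B6 = {c, f, h, j}  B7 = {a, e, g, j}
Tree: B1–B2, B1–B3, B1–B4, B4–B5, B5–B6, B3–B7
The largest bag has 4 vertices, giving width 3; this decomposition certifies tw(G) ≤ 3. For the lower bound, the 4 vertices {a, e, g, j} are pairwise adjacent, and any tree decomposition puts a clique entirely inside one bag — forcing width ≥ 3. Combining the bounds, tw(G) = 3.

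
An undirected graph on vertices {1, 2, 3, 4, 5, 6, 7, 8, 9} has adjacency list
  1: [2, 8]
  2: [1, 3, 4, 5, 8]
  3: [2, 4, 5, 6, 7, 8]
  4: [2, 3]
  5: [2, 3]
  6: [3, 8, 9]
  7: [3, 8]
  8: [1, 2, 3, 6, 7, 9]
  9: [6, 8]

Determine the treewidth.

A width-2 tree decomposition is:
Bags: B1 = {2, 3, 8}  B2 = {2, 3, 5}  B3 = {3, 6, 8}  B4 = {1, 2, 8}  B5 = {3, 7, 8}  B6 = {2, 3, 4}  B7 = {6, 8, 9}
Tree: B1–B2, B1–B3, B1–B4, B3–B5, B2–B6, B3–B7
Every bag has size at most 3, so the width is 3 − 1 = 2 and tw(G) ≤ 2. On the other hand G contains the 3-clique {1, 2, 8}. A clique must lie in a single bag of any decomposition, so no decomposition can have width below 2. Hence tw(G) = 2 exactly.

2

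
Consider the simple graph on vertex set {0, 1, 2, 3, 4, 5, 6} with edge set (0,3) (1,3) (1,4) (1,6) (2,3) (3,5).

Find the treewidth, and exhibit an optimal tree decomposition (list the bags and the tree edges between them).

Treewidth 1.
One such decomposition:
Bags: B1 = {1, 3}  B2 = {3, 5}  B3 = {1, 4}  B4 = {0, 3}  B5 = {2, 3}  B6 = {1, 6}
Tree: B1–B2, B1–B3, B1–B4, B2–B5, B3–B6

The largest bag has 2 vertices, giving width 1; this decomposition certifies tw(G) ≤ 1. Since G has at least one edge (e.g. 1–3), it is not an edgeless graph, so tw(G) ≥ 1. Hence tw(G) = 1 exactly.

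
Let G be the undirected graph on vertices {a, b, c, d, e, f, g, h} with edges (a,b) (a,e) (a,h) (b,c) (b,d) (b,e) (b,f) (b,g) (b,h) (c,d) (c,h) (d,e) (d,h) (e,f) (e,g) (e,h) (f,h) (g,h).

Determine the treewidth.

A width-3 tree decomposition is:
Bags: B1 = {b, c, d, h}  B2 = {b, d, e, h}  B3 = {b, e, f, h}  B4 = {a, b, e, h}  B5 = {b, e, g, h}
Tree: B1–B2, B2–B3, B3–B4, B3–B5
Each bag holds 4 vertices, so the decomposition has width 3, which upper-bounds the treewidth. On the other hand G contains the 4-clique {b, d, e, h}. A clique must lie in a single bag of any decomposition, so no decomposition can have width below 3. Therefore the treewidth is 3.

3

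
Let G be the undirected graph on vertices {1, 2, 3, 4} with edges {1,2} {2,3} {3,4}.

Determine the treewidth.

A width-1 tree decomposition is:
Bags: B1 = {3, 4}  B2 = {2, 3}  B3 = {1, 2}
Tree: B1–B2, B2–B3
The largest bag has 2 vertices, giving width 1; this decomposition certifies tw(G) ≤ 1. G has an edge, so its treewidth is at least 1. Combining the bounds, tw(G) = 1.

1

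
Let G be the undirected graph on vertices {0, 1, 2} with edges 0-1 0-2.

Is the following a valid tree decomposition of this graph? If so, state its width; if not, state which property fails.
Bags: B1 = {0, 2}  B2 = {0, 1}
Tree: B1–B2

Yes; width 1.

Vertex coverage: the bags together contain {0, 1, 2}, the full vertex set. Edge coverage: each edge of G has both endpoints in at least one bag. Running intersection: for every vertex, the bags containing it form a connected subtree. All three properties hold, so this is a valid tree decomposition of width max|bag| − 1 = 1, and hence tw(G) ≤ 1.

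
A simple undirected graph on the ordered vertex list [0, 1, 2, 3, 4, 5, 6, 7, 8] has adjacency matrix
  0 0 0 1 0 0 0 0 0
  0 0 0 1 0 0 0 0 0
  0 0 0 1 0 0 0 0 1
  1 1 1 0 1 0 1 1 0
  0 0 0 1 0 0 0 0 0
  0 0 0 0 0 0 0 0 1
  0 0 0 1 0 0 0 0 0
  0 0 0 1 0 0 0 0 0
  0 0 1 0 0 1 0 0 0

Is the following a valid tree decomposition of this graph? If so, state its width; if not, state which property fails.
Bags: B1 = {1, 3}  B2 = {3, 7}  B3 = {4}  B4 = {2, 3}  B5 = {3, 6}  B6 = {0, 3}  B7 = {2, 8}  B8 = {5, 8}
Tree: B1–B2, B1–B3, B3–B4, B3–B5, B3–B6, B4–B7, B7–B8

No — edge (3,4) lies in no bag.

A tree decomposition must satisfy three properties: every vertex lies in some bag; for every edge, both endpoints lie together in some bag; and for every vertex, the bags containing it form a connected subtree. Here edge (3,4) lies in no bag, so the decomposition is invalid.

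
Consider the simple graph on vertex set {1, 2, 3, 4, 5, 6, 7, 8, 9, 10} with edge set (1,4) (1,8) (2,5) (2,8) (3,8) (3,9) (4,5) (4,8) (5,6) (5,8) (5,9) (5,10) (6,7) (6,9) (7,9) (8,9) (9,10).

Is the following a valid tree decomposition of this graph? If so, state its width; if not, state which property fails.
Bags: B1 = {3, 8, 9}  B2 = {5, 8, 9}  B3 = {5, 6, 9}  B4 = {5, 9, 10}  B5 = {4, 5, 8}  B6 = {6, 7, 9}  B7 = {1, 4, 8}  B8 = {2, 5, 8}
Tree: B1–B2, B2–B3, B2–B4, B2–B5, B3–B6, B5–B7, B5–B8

Checking the three conditions: (i) the bags cover all of {1, 2, 3, 4, 5, 6, 7, 8, 9, 10}; (ii) for each edge, some bag contains both endpoints; (iii) the bags containing any fixed vertex form a subtree. All hold, so the decomposition is valid with width 3 − 1 = 2.

Yes; width 2.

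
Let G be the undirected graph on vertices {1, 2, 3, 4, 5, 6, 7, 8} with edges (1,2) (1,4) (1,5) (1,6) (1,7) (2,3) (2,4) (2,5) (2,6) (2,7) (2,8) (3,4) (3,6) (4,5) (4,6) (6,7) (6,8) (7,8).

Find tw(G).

A width-3 tree decomposition is:
Bags: B1 = {1, 2, 4, 6}  B2 = {2, 3, 4, 6}  B3 = {1, 2, 6, 7}  B4 = {1, 2, 4, 5}  B5 = {2, 6, 7, 8}
Tree: B1–B2, B1–B3, B1–B4, B3–B5
Each bag holds 4 vertices, so the decomposition has width 3, which upper-bounds the treewidth. For the lower bound, the 4 vertices {1, 2, 4, 5} are pairwise adjacent, and any tree decomposition puts a clique entirely inside one bag — forcing width ≥ 3. Hence tw(G) = 3 exactly.

3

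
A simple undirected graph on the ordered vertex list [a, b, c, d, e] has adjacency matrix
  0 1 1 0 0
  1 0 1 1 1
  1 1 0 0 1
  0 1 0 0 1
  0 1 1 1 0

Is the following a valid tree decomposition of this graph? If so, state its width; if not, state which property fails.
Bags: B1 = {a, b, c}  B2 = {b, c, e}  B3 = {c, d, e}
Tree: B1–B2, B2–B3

No — edge (b,d) lies in no bag.

A tree decomposition must satisfy three properties: every vertex lies in some bag; for every edge, both endpoints lie together in some bag; and for every vertex, the bags containing it form a connected subtree. Here edge (b,d) lies in no bag, so the decomposition is invalid.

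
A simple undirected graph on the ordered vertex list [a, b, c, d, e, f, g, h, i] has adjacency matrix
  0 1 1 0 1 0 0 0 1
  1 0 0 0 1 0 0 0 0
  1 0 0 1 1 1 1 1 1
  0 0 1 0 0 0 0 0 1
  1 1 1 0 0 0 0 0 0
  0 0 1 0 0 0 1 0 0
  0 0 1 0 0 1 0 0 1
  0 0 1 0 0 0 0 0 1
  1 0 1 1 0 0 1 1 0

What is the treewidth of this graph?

A width-2 tree decomposition is:
Bags: B1 = {a, c, i}  B2 = {a, c, e}  B3 = {c, g, i}  B4 = {a, b, e}  B5 = {c, h, i}  B6 = {c, f, g}  B7 = {c, d, i}
Tree: B1–B2, B1–B3, B2–B4, B1–B5, B3–B6, B3–B7
The largest bag has 3 vertices, giving width 2; this decomposition certifies tw(G) ≤ 2. On the other hand G contains the 3-clique {a, c, e}. A clique must lie in a single bag of any decomposition, so no decomposition can have width below 2. Combining the bounds, tw(G) = 2.

2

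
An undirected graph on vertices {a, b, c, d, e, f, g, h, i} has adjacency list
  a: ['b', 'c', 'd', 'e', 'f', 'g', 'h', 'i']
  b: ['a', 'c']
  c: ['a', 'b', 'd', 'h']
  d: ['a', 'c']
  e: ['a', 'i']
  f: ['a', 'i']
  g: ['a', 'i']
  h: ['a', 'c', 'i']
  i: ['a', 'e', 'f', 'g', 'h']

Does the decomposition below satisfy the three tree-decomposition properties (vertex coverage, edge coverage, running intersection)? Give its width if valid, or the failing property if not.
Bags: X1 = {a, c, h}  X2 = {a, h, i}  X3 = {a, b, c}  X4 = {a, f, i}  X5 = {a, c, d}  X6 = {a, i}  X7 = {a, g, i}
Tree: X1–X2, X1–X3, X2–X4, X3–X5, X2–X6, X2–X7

A tree decomposition must satisfy three properties: every vertex lies in some bag; for every edge, both endpoints lie together in some bag; and for every vertex, the bags containing it form a connected subtree. Here vertex e appears in no bag, so the decomposition is invalid.

No — vertex e appears in no bag.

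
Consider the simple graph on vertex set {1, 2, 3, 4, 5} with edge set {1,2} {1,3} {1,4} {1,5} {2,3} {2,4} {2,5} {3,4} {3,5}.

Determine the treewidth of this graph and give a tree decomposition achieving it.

Treewidth 3.
One optimal decomposition is:
Bags: B1 = {1, 2, 3, 4}  B2 = {1, 2, 3, 5}
Tree: B1–B2

Every bag has size at most 4, so the width is 4 − 1 = 3 and tw(G) ≤ 3. Conversely, {1, 2, 3, 4} is a clique of size 4, and the vertices of any clique must share a bag in every tree decomposition; so some bag has ≥ 4 vertices and tw(G) ≥ 3. Hence tw(G) = 3 exactly.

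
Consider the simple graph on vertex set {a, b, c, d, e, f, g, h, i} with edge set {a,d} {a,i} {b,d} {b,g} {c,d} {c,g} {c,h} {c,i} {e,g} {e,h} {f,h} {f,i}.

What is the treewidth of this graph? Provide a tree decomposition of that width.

Every bag has size at most 4, so the width is 4 − 1 = 3 and tw(G) ≤ 3. For the lower bound: the 4 vertex sets {e,f,h}, {g}, {c}, {a,b,d,i} are disjoint, each induces a connected subgraph, and every pair is joined by at least one edge of G. Contracting each set to a single vertex therefore yields K_{4} as a minor, and since treewidth is minor-monotone, tw(G) ≥ tw(K_{4}) = 3. Therefore the treewidth is 3.

Treewidth 3.
Bags: B1 = {e, f, g, h}  B2 = {c, f, g, h}  B3 = {c, f, g, i}  B4 = {b, c, g, i}  B5 = {b, c, d, i}  B6 = {a, b, d, i}
Tree: B1–B2, B2–B3, B3–B4, B4–B5, B5–B6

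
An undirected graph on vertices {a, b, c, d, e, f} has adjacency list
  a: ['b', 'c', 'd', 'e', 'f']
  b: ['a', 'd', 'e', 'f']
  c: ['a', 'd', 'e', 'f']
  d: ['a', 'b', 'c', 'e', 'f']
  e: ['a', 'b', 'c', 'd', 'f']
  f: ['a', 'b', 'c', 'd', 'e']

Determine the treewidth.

A width-4 tree decomposition is:
Bags: B1 = {a, b, d, e, f}  B2 = {a, c, d, e, f}
Tree: B1–B2
Each bag holds 5 vertices, so the decomposition has width 4, which upper-bounds the treewidth. For the lower bound, the 5 vertices {a, c, d, e, f} are pairwise adjacent, and any tree decomposition puts a clique entirely inside one bag — forcing width ≥ 4. Therefore the treewidth is 4.

4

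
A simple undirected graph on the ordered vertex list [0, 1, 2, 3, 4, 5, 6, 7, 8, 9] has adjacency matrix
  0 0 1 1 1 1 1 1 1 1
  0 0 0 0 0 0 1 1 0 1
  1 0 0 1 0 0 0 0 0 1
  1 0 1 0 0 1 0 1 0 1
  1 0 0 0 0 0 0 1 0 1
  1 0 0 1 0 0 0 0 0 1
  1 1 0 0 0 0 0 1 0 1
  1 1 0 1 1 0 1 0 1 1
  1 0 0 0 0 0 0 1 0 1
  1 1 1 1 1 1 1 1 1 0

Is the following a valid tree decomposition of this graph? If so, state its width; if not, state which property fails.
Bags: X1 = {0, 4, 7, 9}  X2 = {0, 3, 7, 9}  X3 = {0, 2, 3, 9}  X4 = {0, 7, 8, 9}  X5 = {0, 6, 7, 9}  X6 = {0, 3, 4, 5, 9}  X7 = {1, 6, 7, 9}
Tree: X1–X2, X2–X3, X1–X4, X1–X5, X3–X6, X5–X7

No — bags containing vertex 4 are not connected in the tree.

A tree decomposition must satisfy three properties: every vertex lies in some bag; for every edge, both endpoints lie together in some bag; and for every vertex, the bags containing it form a connected subtree. Here bags containing vertex 4 are not connected in the tree, so the decomposition is invalid.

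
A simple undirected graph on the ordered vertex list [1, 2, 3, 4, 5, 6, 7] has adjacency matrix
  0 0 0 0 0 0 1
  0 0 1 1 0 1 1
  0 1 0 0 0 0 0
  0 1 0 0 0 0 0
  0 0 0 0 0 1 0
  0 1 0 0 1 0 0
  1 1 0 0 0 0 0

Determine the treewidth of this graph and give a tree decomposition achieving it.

The largest bag has 2 vertices, giving width 1; this decomposition certifies tw(G) ≤ 1. Since G has at least one edge (e.g. 2–3), it is not an edgeless graph, so tw(G) ≥ 1. Hence tw(G) = 1 exactly.

Treewidth 1.
Bags: B1 = {2, 3}  B2 = {2, 6}  B3 = {2, 7}  B4 = {2, 4}  B5 = {5, 6}  B6 = {1, 7}
Tree: B1–B2, B2–B3, B2–B4, B2–B5, B3–B6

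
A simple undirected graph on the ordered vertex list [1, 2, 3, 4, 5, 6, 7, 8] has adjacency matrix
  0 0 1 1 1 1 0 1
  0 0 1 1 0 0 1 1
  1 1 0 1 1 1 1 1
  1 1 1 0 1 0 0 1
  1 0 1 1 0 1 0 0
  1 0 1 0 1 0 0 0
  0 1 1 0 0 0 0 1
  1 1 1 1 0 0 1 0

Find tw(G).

3

A width-3 tree decomposition is:
Bags: B1 = {2, 3, 4, 8}  B2 = {1, 3, 4, 8}  B3 = {2, 3, 7, 8}  B4 = {1, 3, 4, 5}  B5 = {1, 3, 5, 6}
Tree: B1–B2, B1–B3, B2–B4, B4–B5
Every bag has size at most 4, so the width is 4 − 1 = 3 and tw(G) ≤ 3. Conversely, {1, 3, 4, 8} is a clique of size 4, and the vertices of any clique must share a bag in every tree decomposition; so some bag has ≥ 4 vertices and tw(G) ≥ 3. Hence tw(G) = 3 exactly.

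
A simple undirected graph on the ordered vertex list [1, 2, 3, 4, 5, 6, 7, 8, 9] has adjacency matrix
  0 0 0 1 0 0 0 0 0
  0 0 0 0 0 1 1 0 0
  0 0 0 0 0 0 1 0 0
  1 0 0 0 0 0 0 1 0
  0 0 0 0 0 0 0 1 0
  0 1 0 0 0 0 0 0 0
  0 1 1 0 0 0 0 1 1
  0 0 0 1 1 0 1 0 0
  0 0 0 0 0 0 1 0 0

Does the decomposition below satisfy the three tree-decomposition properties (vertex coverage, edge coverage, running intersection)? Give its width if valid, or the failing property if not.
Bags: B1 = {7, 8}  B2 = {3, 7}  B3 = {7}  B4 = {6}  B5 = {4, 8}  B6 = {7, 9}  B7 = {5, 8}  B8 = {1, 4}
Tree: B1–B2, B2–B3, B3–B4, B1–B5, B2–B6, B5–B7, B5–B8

A tree decomposition must satisfy three properties: every vertex lies in some bag; for every edge, both endpoints lie together in some bag; and for every vertex, the bags containing it form a connected subtree. Here vertex 2 appears in no bag, so the decomposition is invalid.

No — vertex 2 appears in no bag.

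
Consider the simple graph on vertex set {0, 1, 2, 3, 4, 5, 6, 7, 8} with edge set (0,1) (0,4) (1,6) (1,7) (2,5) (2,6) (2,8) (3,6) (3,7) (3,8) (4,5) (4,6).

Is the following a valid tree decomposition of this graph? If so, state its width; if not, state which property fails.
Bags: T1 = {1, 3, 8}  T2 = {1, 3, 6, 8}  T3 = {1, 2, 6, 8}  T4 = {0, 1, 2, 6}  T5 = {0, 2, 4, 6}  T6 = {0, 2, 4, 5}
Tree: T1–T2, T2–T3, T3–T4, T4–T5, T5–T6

A tree decomposition must satisfy three properties: every vertex lies in some bag; for every edge, both endpoints lie together in some bag; and for every vertex, the bags containing it form a connected subtree. Here vertex 7 appears in no bag, so the decomposition is invalid.

No — vertex 7 appears in no bag.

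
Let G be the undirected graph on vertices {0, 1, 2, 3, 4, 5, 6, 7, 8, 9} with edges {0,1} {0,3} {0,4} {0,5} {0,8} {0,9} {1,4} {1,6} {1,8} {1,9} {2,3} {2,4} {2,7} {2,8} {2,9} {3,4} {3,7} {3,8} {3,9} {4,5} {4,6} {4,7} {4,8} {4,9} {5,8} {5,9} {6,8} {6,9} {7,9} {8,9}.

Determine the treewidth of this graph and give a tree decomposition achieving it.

Each bag holds 5 vertices, so the decomposition has width 4, which upper-bounds the treewidth. For the lower bound, the 5 vertices {0, 1, 4, 8, 9} are pairwise adjacent, and any tree decomposition puts a clique entirely inside one bag — forcing width ≥ 4. Therefore the treewidth is 4.

Treewidth 4.
One such decomposition:
Bags: B1 = {0, 3, 4, 8, 9}  B2 = {2, 3, 4, 8, 9}  B3 = {0, 4, 5, 8, 9}  B4 = {0, 1, 4, 8, 9}  B5 = {2, 3, 4, 7, 9}  B6 = {1, 4, 6, 8, 9}
Tree: B1–B2, B1–B3, B3–B4, B2–B5, B4–B6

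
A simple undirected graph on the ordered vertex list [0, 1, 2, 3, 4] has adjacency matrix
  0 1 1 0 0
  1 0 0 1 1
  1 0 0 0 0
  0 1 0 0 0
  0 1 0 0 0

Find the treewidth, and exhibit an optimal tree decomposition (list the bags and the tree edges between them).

Treewidth 1.
Bags: B1 = {1, 4}  B2 = {1, 3}  B3 = {0, 1}  B4 = {0, 2}
Tree: B1–B2, B2–B3, B3–B4

Every bag has size at most 2, so the width is 2 − 1 = 1 and tw(G) ≤ 1. Since G has at least one edge (e.g. 4–1), it is not an edgeless graph, so tw(G) ≥ 1. Combining the bounds, tw(G) = 1.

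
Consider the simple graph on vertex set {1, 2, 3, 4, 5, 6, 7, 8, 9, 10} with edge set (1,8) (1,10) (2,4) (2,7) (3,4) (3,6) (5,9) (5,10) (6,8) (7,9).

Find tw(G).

A width-2 tree decomposition is:
Bags: B1 = {2, 3, 4}  B2 = {2, 3, 6}  B3 = {2, 6, 8}  B4 = {1, 2, 8}  B5 = {1, 2, 10}  B6 = {2, 5, 10}  B7 = {2, 5, 9}  B8 = {2, 7, 9}
Tree: B1–B2, B2–B3, B3–B4, B4–B5, B5–B6, B6–B7, B7–B8
Each bag holds 3 vertices, so the decomposition has width 2, which upper-bounds the treewidth. The edges 2–4–3–6–8–1–10–5–9–7–2 form a cycle, so G is not a tree and its treewidth is at least 2. Therefore the treewidth is 2.

2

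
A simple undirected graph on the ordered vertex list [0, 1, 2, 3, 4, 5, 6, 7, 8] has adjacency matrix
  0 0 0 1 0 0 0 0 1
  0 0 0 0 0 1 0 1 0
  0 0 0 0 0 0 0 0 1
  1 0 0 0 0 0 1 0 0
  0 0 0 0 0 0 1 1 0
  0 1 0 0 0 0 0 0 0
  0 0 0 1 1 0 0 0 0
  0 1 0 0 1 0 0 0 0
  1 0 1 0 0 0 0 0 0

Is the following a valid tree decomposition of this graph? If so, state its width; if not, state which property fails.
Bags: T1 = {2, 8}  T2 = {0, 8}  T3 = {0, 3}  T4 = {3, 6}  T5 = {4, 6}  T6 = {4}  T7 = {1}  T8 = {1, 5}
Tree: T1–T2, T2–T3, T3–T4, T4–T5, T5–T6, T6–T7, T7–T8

A tree decomposition must satisfy three properties: every vertex lies in some bag; for every edge, both endpoints lie together in some bag; and for every vertex, the bags containing it form a connected subtree. Here vertex 7 appears in no bag, so the decomposition is invalid.

No — vertex 7 appears in no bag.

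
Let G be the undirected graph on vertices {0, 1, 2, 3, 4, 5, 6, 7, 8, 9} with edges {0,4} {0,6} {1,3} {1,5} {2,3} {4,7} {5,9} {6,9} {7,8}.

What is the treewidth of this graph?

1

A width-1 tree decomposition is:
Bags: B1 = {7, 8}  B2 = {4, 7}  B3 = {0, 4}  B4 = {0, 6}  B5 = {6, 9}  B6 = {5, 9}  B7 = {1, 5}  B8 = {1, 3}  B9 = {2, 3}
Tree: B1–B2, B2–B3, B3–B4, B4–B5, B5–B6, B6–B7, B7–B8, B8–B9
Each bag holds 2 vertices, so the decomposition has width 1, which upper-bounds the treewidth. Any graph with an edge has treewidth ≥ 1, and G has the edge 8–7. Therefore the treewidth is 1.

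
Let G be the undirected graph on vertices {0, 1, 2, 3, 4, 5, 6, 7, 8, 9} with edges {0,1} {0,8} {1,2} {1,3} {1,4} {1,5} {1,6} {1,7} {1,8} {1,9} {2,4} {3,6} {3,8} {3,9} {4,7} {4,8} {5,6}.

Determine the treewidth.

A width-2 tree decomposition is:
Bags: B1 = {1, 2, 4}  B2 = {1, 4, 8}  B3 = {1, 3, 8}  B4 = {1, 3, 6}  B5 = {1, 4, 7}  B6 = {1, 5, 6}  B7 = {1, 3, 9}  B8 = {0, 1, 8}
Tree: B1–B2, B2–B3, B3–B4, B2–B5, B4–B6, B4–B7, B3–B8
Each bag holds 3 vertices, so the decomposition has width 2, which upper-bounds the treewidth. On the other hand G contains the 3-clique {0, 1, 8}. A clique must lie in a single bag of any decomposition, so no decomposition can have width below 2. Hence tw(G) = 2 exactly.

2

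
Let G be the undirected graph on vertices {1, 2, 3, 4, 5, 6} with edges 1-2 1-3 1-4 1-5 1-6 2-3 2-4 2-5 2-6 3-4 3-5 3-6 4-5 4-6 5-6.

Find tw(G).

A width-5 tree decomposition is:
Bags: B1 = {1, 2, 3, 4, 5, 6}
Tree: (single bag)
With just one bag of size 6, the width is 6 − 1 = 5, so tw(G) ≤ 5. Conversely, {1, 2, 3, 4, 5, 6} is a clique of size 6, and the vertices of any clique must share a bag in every tree decomposition; so some bag has ≥ 6 vertices and tw(G) ≥ 5. Hence tw(G) = 5 exactly.

5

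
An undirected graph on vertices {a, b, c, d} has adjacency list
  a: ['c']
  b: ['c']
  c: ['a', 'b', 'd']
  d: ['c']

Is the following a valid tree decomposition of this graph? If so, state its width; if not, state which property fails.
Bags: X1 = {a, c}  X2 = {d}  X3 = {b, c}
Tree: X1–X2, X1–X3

A tree decomposition must satisfy three properties: every vertex lies in some bag; for every edge, both endpoints lie together in some bag; and for every vertex, the bags containing it form a connected subtree. Here edge (c,d) lies in no bag, so the decomposition is invalid.

No — edge (c,d) lies in no bag.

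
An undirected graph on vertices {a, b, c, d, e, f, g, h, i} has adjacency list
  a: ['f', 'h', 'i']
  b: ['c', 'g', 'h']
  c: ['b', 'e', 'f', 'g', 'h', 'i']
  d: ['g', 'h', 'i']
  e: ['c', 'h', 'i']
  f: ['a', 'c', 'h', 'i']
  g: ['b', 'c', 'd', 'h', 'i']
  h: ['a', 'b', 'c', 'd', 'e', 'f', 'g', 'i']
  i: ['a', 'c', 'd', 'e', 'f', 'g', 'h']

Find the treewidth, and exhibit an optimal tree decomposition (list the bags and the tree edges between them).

Treewidth 3.
Bags: B1 = {c, f, h, i}  B2 = {c, e, h, i}  B3 = {a, f, h, i}  B4 = {c, g, h, i}  B5 = {b, c, g, h}  B6 = {d, g, h, i}
Tree: B1–B2, B1–B3, B2–B4, B4–B5, B4–B6

Every bag has size at most 4, so the width is 4 − 1 = 3 and tw(G) ≤ 3. For the lower bound, the 4 vertices {b, c, g, h} are pairwise adjacent, and any tree decomposition puts a clique entirely inside one bag — forcing width ≥ 3. Combining the bounds, tw(G) = 3.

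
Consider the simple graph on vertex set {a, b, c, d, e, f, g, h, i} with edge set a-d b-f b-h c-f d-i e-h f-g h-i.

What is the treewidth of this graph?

1

A width-1 tree decomposition is:
Bags: B1 = {c, f}  B2 = {b, f}  B3 = {f, g}  B4 = {b, h}  B5 = {h, i}  B6 = {e, h}  B7 = {d, i}  B8 = {a, d}
Tree: B1–B2, B2–B3, B2–B4, B4–B5, B4–B6, B5–B7, B7–B8
The largest bag has 2 vertices, giving width 1; this decomposition certifies tw(G) ≤ 1. Since G has at least one edge (e.g. f–c), it is not an edgeless graph, so tw(G) ≥ 1. Hence tw(G) = 1 exactly.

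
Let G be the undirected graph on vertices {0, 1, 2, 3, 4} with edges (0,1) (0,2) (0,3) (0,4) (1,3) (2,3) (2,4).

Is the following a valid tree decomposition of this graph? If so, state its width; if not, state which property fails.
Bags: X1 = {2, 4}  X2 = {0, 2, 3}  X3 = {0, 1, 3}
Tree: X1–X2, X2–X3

A tree decomposition must satisfy three properties: every vertex lies in some bag; for every edge, both endpoints lie together in some bag; and for every vertex, the bags containing it form a connected subtree. Here edge (0,4) lies in no bag, so the decomposition is invalid.

No — edge (0,4) lies in no bag.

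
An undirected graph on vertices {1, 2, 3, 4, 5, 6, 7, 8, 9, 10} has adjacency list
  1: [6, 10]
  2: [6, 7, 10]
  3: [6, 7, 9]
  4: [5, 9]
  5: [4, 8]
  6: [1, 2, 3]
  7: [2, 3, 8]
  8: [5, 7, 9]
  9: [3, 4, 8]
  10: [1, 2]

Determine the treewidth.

A width-2 tree decomposition is:
Bags: B1 = {1, 6, 10}  B2 = {2, 6, 10}  B3 = {2, 3, 6}  B4 = {2, 3, 7}  B5 = {3, 7, 9}  B6 = {7, 8, 9}  B7 = {4, 8, 9}  B8 = {4, 5, 8}
Tree: B1–B2, B2–B3, B3–B4, B4–B5, B5–B6, B6–B7, B7–B8
Each bag holds 3 vertices, so the decomposition has width 2, which upper-bounds the treewidth. For the lower bound, G contains the cycle 1–10–2–6–1, so G is not a forest; only forests have treewidth ≤ 1, hence tw(G) ≥ 2. Combining the bounds, tw(G) = 2.

2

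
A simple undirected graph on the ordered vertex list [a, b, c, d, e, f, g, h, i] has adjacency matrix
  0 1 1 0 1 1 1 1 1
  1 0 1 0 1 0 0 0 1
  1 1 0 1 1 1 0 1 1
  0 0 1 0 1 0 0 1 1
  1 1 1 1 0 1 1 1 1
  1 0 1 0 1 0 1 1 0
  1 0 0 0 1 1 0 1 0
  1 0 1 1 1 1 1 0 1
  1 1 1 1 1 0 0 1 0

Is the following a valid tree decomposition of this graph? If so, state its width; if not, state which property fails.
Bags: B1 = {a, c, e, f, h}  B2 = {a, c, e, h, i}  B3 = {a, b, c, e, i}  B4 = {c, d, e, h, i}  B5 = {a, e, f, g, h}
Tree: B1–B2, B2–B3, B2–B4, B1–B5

Yes; width 4.

Checking the three conditions: (i) the bags cover all of {a, b, c, d, e, f, g, h, i}; (ii) for each edge, some bag contains both endpoints; (iii) the bags containing any fixed vertex form a subtree. All hold, so the decomposition is valid with width 5 − 1 = 4.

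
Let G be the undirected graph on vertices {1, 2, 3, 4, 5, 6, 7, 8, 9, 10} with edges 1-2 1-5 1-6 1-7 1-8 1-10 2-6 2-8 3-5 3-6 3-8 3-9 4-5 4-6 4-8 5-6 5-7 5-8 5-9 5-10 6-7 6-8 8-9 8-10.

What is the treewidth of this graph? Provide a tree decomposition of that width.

Every bag has size at most 4, so the width is 4 − 1 = 3 and tw(G) ≤ 3. Conversely, {1, 2, 6, 8} is a clique of size 4, and the vertices of any clique must share a bag in every tree decomposition; so some bag has ≥ 4 vertices and tw(G) ≥ 3. Hence tw(G) = 3 exactly.

Treewidth 3.
One optimal decomposition is:
Bags: B1 = {1, 5, 6, 8}  B2 = {3, 5, 6, 8}  B3 = {1, 2, 6, 8}  B4 = {3, 5, 8, 9}  B5 = {4, 5, 6, 8}  B6 = {1, 5, 8, 10}  B7 = {1, 5, 6, 7}
Tree: B1–B2, B1–B3, B2–B4, B2–B5, B1–B6, B1–B7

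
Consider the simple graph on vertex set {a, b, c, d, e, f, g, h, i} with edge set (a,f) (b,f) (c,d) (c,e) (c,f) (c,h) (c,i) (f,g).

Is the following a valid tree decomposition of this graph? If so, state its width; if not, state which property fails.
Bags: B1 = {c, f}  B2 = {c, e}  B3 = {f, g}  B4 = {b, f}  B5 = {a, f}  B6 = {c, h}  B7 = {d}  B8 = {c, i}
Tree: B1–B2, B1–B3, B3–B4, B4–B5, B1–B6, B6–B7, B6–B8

No — edge (c,d) lies in no bag.

A tree decomposition must satisfy three properties: every vertex lies in some bag; for every edge, both endpoints lie together in some bag; and for every vertex, the bags containing it form a connected subtree. Here edge (c,d) lies in no bag, so the decomposition is invalid.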